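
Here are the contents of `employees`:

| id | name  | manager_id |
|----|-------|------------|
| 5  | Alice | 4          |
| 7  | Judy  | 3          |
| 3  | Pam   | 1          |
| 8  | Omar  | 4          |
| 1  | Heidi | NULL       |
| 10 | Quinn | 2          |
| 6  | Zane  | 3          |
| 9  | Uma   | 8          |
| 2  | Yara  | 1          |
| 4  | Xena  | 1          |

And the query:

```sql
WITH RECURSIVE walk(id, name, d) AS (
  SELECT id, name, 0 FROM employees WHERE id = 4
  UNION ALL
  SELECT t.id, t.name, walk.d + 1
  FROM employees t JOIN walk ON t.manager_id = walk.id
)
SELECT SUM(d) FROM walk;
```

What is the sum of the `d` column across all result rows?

Base: id=4 (Xena) at d 0.
Iteration 1: rows with manager_id in {4} -> Alice (id 5, d 1), Omar (id 8, d 1).
Iteration 2: rows with manager_id in {5,8} -> Uma (id 9, d 2).
Iteration 3: no rows with manager_id in {9}; recursion stops.
SUM(d) = 0 + 1 + 1 + 2 = 4.

4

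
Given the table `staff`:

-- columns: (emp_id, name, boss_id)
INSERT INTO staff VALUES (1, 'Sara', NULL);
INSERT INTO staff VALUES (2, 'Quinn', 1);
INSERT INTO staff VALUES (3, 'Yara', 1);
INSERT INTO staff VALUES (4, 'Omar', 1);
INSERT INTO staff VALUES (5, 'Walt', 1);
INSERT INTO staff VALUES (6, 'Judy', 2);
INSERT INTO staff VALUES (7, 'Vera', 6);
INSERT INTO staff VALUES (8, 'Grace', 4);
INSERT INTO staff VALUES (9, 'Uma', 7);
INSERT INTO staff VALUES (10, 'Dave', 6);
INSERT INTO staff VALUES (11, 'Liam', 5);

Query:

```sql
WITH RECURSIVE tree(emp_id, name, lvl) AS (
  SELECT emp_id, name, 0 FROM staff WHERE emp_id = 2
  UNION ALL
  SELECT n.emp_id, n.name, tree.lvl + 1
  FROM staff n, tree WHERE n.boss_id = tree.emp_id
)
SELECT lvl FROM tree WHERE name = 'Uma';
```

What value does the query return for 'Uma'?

3

Base: emp_id=2 (Quinn) at lvl 0.
Iteration 1: rows with boss_id in {2} -> Judy (id 6, lvl 1).
Iteration 2: rows with boss_id in {6} -> Vera (id 7, lvl 2), Dave (id 10, lvl 2).
Iteration 3: rows with boss_id in {7,10} -> Uma (id 9, lvl 3).
Iteration 4: no rows with boss_id in {9}; recursion stops.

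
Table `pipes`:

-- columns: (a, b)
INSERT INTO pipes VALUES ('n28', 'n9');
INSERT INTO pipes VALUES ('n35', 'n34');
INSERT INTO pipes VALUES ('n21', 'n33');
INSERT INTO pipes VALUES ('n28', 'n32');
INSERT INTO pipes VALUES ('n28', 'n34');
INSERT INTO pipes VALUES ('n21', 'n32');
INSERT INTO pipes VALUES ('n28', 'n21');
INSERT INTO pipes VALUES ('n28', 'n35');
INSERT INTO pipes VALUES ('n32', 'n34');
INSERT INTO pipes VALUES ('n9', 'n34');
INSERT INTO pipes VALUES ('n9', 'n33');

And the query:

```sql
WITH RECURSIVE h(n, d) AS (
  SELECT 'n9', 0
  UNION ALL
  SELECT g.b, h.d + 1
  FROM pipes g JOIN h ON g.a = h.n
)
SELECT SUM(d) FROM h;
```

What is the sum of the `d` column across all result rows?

2

Base: (n9, d=0).
Iteration 1: edges from {n9} -> (n33, d=1), (n34, d=1).
Iteration 2: no outgoing edges from {n33,n34}; recursion stops.
SUM(d) = 0 + 1 + 1 = 2.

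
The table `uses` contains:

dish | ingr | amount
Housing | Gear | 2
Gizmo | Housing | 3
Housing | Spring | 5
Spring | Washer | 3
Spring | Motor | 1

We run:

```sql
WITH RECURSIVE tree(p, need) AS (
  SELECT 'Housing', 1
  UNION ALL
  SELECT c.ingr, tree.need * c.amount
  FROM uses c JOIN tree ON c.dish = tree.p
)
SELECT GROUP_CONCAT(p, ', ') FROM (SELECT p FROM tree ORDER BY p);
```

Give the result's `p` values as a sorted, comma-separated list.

Gear, Housing, Motor, Spring, Washer

Base: (Housing, need=1).
Iteration 1: components of {Housing} -> Gear = 1*2 = 2, Spring = 1*5 = 5.
Iteration 2: components of {Gear,Spring} -> Motor = 5*1 = 5, Washer = 5*3 = 15.
Iteration 3: no further components; recursion stops.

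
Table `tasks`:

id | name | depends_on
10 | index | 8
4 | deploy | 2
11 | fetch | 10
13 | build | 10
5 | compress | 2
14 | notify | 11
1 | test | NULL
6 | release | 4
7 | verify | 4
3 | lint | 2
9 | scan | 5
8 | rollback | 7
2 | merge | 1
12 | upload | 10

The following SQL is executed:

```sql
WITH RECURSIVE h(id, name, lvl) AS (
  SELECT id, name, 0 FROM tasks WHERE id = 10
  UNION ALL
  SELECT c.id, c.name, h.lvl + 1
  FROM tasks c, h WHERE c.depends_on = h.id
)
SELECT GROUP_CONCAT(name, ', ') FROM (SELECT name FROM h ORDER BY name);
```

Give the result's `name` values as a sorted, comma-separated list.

build, fetch, index, notify, upload

Base: id=10 (index) at lvl 0.
Iteration 1: rows with depends_on in {10} -> fetch (id 11, lvl 1), upload (id 12, lvl 1), build (id 13, lvl 1).
Iteration 2: rows with depends_on in {11,12,13} -> notify (id 14, lvl 2).
Iteration 3: no rows with depends_on in {14}; recursion stops.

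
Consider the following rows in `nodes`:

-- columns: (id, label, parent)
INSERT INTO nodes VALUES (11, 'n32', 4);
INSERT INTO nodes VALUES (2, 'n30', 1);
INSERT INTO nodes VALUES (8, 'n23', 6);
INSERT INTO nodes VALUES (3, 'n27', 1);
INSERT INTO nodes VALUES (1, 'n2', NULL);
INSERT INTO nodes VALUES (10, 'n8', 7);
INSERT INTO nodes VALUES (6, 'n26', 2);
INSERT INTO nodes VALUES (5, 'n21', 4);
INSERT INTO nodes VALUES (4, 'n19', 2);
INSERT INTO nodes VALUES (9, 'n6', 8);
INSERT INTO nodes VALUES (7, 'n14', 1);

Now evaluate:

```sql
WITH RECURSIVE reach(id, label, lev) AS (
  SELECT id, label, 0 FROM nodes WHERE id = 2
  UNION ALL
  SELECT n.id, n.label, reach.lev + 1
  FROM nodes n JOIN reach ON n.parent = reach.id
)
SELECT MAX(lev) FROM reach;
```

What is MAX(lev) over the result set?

3

Base: id=2 (n30) at lev 0.
Iteration 1: rows with parent in {2} -> n19 (id 4, lev 1), n26 (id 6, lev 1).
Iteration 2: rows with parent in {4,6} -> n21 (id 5, lev 2), n23 (id 8, lev 2), n32 (id 11, lev 2).
Iteration 3: rows with parent in {5,8,11} -> n6 (id 9, lev 3).
Iteration 4: no rows with parent in {9}; recursion stops.
lev values: 0, 1, 1, 2, 2, 2, 3; the maximum is 3.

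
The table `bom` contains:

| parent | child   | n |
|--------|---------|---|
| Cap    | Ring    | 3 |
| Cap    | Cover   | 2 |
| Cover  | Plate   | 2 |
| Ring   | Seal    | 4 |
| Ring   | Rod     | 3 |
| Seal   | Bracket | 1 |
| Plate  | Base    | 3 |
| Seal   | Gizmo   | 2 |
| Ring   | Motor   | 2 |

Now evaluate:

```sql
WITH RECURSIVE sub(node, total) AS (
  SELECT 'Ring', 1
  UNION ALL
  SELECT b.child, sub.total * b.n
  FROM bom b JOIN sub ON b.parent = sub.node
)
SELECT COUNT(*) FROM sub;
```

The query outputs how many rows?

Base: (Ring, total=1).
Iteration 1: components of {Ring} -> Motor = 1*2 = 2, Rod = 1*3 = 3, Seal = 1*4 = 4.
Iteration 2: components of {Motor,Rod,Seal} -> Bracket = 4*1 = 4, Gizmo = 4*2 = 8.
Iteration 3: no further components; recursion stops.
Total rows emitted: 6.

6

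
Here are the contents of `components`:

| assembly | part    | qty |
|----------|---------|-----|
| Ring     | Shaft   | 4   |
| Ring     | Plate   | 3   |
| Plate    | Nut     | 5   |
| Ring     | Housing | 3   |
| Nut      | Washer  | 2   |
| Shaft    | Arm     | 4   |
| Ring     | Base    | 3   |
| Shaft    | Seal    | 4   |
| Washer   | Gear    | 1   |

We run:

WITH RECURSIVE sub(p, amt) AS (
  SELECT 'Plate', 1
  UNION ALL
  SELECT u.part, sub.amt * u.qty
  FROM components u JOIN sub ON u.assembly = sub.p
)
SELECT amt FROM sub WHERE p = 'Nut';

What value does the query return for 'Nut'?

Base: (Plate, amt=1).
Iteration 1: components of {Plate} -> Nut = 1*5 = 5.
Iteration 2: components of {Nut} -> Washer = 5*2 = 10.
Iteration 3: components of {Washer} -> Gear = 10*1 = 10.
Iteration 4: no further components; recursion stops.

5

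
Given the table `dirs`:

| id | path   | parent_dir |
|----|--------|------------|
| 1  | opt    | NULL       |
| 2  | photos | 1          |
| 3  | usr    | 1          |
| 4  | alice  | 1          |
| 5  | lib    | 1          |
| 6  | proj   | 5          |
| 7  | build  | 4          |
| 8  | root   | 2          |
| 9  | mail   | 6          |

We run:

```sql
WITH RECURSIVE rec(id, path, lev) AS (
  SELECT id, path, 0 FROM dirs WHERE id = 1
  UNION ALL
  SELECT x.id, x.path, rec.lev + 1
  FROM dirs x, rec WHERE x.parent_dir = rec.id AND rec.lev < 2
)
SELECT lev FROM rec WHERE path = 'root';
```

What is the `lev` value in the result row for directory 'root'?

2

Base: id=1 (opt) at lev 0.
Iteration 1: rows with parent_dir in {1} -> photos (id 2, lev 1), usr (id 3, lev 1), alice (id 4, lev 1), lib (id 5, lev 1).
Iteration 2: rows with parent_dir in {2,3,4,5} -> proj (id 6, lev 2), build (id 7, lev 2), root (id 8, lev 2).
Iteration 3: lev < 2 fails for all current rows; recursion stops.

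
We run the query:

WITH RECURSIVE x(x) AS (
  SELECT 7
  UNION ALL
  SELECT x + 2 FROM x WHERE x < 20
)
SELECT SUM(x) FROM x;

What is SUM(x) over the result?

112

Base: x=7.
Iteration 1: 7 < 20 holds -> x = 7 + 2 = 9.
Iteration 2: 9 < 20 holds -> x = 9 + 2 = 11.
Iteration 3: 11 < 20 holds -> x = 11 + 2 = 13.
Iteration 4: 13 < 20 holds -> x = 13 + 2 = 15.
Iteration 5: 15 < 20 holds -> x = 15 + 2 = 17.
Iteration 6: 17 < 20 holds -> x = 17 + 2 = 19.
Iteration 7: 19 < 20 holds -> x = 19 + 2 = 21.
Iteration 8: 21 < 20 fails; recursion stops.
SUM(x) = 7 + 9 + 11 + 13 + 15 + 17 + 19 + 21 = 112.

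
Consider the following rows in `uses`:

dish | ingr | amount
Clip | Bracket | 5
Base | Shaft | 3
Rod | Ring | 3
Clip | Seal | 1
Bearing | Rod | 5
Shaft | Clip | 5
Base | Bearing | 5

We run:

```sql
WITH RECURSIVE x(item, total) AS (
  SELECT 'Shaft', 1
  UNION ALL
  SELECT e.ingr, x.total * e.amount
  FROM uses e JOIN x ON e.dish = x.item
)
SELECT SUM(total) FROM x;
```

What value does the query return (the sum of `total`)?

Base: (Shaft, total=1).
Iteration 1: components of {Shaft} -> Clip = 1*5 = 5.
Iteration 2: components of {Clip} -> Bracket = 5*5 = 25, Seal = 5*1 = 5.
Iteration 3: no further components; recursion stops.
SUM(total) = 1 + 5 + 5 + 25 = 36.

36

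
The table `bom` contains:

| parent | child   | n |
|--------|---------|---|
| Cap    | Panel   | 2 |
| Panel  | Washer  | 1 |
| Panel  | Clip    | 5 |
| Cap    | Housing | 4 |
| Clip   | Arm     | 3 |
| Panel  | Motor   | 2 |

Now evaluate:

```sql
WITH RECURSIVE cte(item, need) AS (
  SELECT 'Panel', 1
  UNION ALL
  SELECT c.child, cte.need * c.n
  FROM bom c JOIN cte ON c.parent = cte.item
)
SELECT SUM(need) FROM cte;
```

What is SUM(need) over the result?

Base: (Panel, need=1).
Iteration 1: components of {Panel} -> Clip = 1*5 = 5, Motor = 1*2 = 2, Washer = 1*1 = 1.
Iteration 2: components of {Clip,Motor,Washer} -> Arm = 5*3 = 15.
Iteration 3: no further components; recursion stops.
SUM(need) = 1 + 1 + 5 + 2 + 15 = 24.

24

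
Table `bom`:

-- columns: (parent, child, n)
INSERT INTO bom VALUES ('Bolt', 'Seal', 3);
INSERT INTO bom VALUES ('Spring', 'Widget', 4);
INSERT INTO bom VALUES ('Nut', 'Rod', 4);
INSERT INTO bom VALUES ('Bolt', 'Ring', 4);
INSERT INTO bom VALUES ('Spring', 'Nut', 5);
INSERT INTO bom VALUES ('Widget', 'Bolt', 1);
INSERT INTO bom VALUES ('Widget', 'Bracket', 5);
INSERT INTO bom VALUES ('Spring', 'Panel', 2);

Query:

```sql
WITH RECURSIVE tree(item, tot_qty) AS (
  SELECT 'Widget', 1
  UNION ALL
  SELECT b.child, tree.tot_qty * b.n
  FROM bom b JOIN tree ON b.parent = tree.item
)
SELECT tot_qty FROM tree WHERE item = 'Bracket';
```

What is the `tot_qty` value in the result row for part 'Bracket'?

Base: (Widget, tot_qty=1).
Iteration 1: components of {Widget} -> Bolt = 1*1 = 1, Bracket = 1*5 = 5.
Iteration 2: components of {Bolt,Bracket} -> Ring = 1*4 = 4, Seal = 1*3 = 3.
Iteration 3: no further components; recursion stops.

5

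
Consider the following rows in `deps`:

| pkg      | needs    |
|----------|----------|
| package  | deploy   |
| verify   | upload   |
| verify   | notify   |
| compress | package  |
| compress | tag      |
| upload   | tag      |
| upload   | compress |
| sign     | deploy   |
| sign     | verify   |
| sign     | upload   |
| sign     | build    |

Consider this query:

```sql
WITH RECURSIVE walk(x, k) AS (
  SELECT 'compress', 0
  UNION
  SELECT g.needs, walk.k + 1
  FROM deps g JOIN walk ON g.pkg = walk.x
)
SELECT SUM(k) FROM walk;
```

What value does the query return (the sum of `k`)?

Base: (compress, k=0).
Iteration 1: edges from {compress} -> (package, k=1), (tag, k=1).
Iteration 2: edges from {package,tag} -> (deploy, k=2).
Iteration 3: no outgoing edges from {deploy}; recursion stops.
SUM(k) = 0 + 1 + 1 + 2 = 4.

4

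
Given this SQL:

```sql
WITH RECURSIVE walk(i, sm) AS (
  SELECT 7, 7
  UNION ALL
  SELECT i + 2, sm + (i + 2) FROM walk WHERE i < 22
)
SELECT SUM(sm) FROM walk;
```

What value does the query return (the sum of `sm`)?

Base: i=7, sm=7.
Iteration 1: 7 < 22 holds -> i = 7 + 2 = 9, sm = 7 + 9 = 16.
Iteration 2: 9 < 22 holds -> i = 9 + 2 = 11, sm = 16 + 11 = 27.
Iteration 3: 11 < 22 holds -> i = 11 + 2 = 13, sm = 27 + 13 = 40.
Iteration 4: 13 < 22 holds -> i = 13 + 2 = 15, sm = 40 + 15 = 55.
Iteration 5: 15 < 22 holds -> i = 15 + 2 = 17, sm = 55 + 17 = 72.
Iteration 6: 17 < 22 holds -> i = 17 + 2 = 19, sm = 72 + 19 = 91.
Iteration 7: 19 < 22 holds -> i = 19 + 2 = 21, sm = 91 + 21 = 112.
Iteration 8: 21 < 22 holds -> i = 21 + 2 = 23, sm = 112 + 23 = 135.
Iteration 9: 23 < 22 fails; recursion stops.
SUM(sm) = 7 + 16 + 27 + 40 + 55 + 72 + 91 + 112 + 135 = 555.

555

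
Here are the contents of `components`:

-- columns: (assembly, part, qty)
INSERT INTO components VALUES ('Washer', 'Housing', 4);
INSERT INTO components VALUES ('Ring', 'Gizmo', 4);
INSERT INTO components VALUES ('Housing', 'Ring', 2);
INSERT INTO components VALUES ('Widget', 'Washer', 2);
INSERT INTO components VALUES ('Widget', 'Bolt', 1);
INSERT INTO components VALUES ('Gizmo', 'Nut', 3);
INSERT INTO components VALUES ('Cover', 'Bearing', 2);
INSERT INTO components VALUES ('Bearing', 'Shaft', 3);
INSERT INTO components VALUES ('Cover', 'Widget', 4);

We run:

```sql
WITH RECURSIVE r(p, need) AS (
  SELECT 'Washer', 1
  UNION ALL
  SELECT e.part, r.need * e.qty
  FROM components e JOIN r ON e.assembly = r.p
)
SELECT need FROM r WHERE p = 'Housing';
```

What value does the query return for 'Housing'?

4

Base: (Washer, need=1).
Iteration 1: components of {Washer} -> Housing = 1*4 = 4.
Iteration 2: components of {Housing} -> Ring = 4*2 = 8.
Iteration 3: components of {Ring} -> Gizmo = 8*4 = 32.
Iteration 4: components of {Gizmo} -> Nut = 32*3 = 96.
Iteration 5: no further components; recursion stops.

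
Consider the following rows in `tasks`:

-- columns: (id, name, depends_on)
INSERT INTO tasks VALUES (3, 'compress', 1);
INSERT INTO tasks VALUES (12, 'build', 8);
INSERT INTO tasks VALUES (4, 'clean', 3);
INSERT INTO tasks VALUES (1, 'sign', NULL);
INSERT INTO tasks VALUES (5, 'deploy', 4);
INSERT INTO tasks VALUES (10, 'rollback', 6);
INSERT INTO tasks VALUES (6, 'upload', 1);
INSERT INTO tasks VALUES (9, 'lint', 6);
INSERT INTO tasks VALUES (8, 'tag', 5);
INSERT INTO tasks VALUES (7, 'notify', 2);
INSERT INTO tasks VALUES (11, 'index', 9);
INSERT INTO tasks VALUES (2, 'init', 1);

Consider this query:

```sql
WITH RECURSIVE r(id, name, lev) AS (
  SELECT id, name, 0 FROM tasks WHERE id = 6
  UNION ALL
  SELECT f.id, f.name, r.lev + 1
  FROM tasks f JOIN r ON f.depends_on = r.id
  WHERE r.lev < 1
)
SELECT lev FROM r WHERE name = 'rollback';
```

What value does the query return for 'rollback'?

1

Base: id=6 (upload) at lev 0.
Iteration 1: rows with depends_on in {6} -> lint (id 9, lev 1), rollback (id 10, lev 1).
Iteration 2: lev < 1 fails for all current rows; recursion stops.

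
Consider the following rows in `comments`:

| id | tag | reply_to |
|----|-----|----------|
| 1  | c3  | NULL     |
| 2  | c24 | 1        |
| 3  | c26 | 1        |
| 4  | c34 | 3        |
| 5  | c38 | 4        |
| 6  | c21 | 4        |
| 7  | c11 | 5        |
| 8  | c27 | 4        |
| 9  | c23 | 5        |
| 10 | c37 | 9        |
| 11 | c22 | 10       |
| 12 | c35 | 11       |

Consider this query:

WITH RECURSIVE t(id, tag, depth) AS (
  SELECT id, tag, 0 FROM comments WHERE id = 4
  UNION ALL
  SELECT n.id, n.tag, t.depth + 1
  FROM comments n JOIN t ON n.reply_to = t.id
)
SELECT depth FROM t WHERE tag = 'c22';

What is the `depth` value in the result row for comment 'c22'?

4

Base: id=4 (c34) at depth 0.
Iteration 1: rows with reply_to in {4} -> c38 (id 5, depth 1), c21 (id 6, depth 1), c27 (id 8, depth 1).
Iteration 2: rows with reply_to in {5,6,8} -> c11 (id 7, depth 2), c23 (id 9, depth 2).
Iteration 3: rows with reply_to in {7,9} -> c37 (id 10, depth 3).
Iteration 4: rows with reply_to in {10} -> c22 (id 11, depth 4).
Iteration 5: rows with reply_to in {11} -> c35 (id 12, depth 5).
Iteration 6: no rows with reply_to in {12}; recursion stops.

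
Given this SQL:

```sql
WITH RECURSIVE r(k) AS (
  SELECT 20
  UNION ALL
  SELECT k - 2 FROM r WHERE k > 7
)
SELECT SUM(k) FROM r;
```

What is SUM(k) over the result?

104

Base: k=20.
Iteration 1: 20 > 7 holds -> k = 20 - 2 = 18.
Iteration 2: 18 > 7 holds -> k = 18 - 2 = 16.
Iteration 3: 16 > 7 holds -> k = 16 - 2 = 14.
Iteration 4: 14 > 7 holds -> k = 14 - 2 = 12.
Iteration 5: 12 > 7 holds -> k = 12 - 2 = 10.
Iteration 6: 10 > 7 holds -> k = 10 - 2 = 8.
Iteration 7: 8 > 7 holds -> k = 8 - 2 = 6.
Iteration 8: 6 > 7 fails; recursion stops.
SUM(k) = 20 + 18 + 16 + 14 + 12 + 10 + 8 + 6 = 104.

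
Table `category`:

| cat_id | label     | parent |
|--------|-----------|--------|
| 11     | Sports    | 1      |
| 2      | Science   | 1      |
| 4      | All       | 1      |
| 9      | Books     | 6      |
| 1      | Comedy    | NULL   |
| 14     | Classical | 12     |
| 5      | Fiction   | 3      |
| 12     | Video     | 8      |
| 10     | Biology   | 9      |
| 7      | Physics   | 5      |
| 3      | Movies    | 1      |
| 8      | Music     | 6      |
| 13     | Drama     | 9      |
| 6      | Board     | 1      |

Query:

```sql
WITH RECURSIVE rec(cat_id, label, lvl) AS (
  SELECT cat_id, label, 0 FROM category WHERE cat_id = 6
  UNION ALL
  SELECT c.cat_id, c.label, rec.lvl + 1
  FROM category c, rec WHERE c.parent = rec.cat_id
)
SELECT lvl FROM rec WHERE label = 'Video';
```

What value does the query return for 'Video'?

Base: cat_id=6 (Board) at lvl 0.
Iteration 1: rows with parent in {6} -> Music (id 8, lvl 1), Books (id 9, lvl 1).
Iteration 2: rows with parent in {8,9} -> Biology (id 10, lvl 2), Video (id 12, lvl 2), Drama (id 13, lvl 2).
Iteration 3: rows with parent in {10,12,13} -> Classical (id 14, lvl 3).
Iteration 4: no rows with parent in {14}; recursion stops.

2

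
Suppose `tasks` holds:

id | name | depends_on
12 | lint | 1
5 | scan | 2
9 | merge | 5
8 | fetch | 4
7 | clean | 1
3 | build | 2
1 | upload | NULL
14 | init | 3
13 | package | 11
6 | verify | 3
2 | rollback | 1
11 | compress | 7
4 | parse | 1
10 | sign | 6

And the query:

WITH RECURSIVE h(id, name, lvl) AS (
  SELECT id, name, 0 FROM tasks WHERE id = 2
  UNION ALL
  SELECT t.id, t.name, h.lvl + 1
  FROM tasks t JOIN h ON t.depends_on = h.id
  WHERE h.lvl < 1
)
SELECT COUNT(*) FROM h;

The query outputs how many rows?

Base: id=2 (rollback) at lvl 0.
Iteration 1: rows with depends_on in {2} -> build (id 3, lvl 1), scan (id 5, lvl 1).
Iteration 2: lvl < 1 fails for all current rows; recursion stops.
Total rows emitted: 3.

3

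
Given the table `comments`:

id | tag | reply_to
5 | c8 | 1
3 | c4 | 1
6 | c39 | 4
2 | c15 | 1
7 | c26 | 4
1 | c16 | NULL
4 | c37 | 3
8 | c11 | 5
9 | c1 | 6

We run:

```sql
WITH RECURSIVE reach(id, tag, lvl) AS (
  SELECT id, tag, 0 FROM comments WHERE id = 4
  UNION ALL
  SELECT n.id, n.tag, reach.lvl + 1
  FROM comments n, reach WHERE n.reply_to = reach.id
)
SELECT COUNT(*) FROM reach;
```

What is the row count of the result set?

4

Base: id=4 (c37) at lvl 0.
Iteration 1: rows with reply_to in {4} -> c39 (id 6, lvl 1), c26 (id 7, lvl 1).
Iteration 2: rows with reply_to in {6,7} -> c1 (id 9, lvl 2).
Iteration 3: no rows with reply_to in {9}; recursion stops.
Total rows emitted: 4.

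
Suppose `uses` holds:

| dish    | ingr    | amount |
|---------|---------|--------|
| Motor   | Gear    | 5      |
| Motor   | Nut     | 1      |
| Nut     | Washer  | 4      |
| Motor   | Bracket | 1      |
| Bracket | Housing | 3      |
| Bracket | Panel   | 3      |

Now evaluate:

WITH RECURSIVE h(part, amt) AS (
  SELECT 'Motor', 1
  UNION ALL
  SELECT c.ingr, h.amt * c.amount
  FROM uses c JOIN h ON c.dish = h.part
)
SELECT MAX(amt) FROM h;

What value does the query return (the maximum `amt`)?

Base: (Motor, amt=1).
Iteration 1: components of {Motor} -> Bracket = 1*1 = 1, Gear = 1*5 = 5, Nut = 1*1 = 1.
Iteration 2: components of {Bracket,Gear,Nut} -> Housing = 1*3 = 3, Panel = 1*3 = 3, Washer = 1*4 = 4.
Iteration 3: no further components; recursion stops.
amt values: 1, 5, 1, 1, 4, 3, 3; the maximum is 5.

5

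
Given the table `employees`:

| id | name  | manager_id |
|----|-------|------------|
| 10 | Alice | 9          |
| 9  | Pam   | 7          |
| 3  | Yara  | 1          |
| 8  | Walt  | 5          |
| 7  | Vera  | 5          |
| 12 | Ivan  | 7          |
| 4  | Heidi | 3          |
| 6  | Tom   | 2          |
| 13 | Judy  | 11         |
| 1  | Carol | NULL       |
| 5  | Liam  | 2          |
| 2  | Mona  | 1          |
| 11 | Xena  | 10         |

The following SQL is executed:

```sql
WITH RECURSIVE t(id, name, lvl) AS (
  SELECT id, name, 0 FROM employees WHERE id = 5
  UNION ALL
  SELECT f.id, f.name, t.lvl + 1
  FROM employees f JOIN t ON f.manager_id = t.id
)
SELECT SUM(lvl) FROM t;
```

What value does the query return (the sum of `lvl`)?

18

Base: id=5 (Liam) at lvl 0.
Iteration 1: rows with manager_id in {5} -> Vera (id 7, lvl 1), Walt (id 8, lvl 1).
Iteration 2: rows with manager_id in {7,8} -> Pam (id 9, lvl 2), Ivan (id 12, lvl 2).
Iteration 3: rows with manager_id in {9,12} -> Alice (id 10, lvl 3).
Iteration 4: rows with manager_id in {10} -> Xena (id 11, lvl 4).
Iteration 5: rows with manager_id in {11} -> Judy (id 13, lvl 5).
Iteration 6: no rows with manager_id in {13}; recursion stops.
SUM(lvl) = 0 + 1 + 1 + 2 + 2 + 3 + 4 + 5 = 18.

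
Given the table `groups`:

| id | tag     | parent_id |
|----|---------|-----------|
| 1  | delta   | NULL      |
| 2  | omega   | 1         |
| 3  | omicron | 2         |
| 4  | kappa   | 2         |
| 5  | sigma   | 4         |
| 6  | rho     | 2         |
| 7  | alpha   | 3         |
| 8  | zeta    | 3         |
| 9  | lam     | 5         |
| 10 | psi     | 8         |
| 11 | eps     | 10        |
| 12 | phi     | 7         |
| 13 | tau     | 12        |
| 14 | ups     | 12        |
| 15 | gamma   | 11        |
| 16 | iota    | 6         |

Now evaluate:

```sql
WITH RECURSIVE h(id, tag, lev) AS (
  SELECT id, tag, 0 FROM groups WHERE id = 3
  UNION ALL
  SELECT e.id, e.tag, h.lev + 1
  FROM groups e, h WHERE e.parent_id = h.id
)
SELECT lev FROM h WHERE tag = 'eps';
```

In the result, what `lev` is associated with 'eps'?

Base: id=3 (omicron) at lev 0.
Iteration 1: rows with parent_id in {3} -> alpha (id 7, lev 1), zeta (id 8, lev 1).
Iteration 2: rows with parent_id in {7,8} -> psi (id 10, lev 2), phi (id 12, lev 2).
Iteration 3: rows with parent_id in {10,12} -> eps (id 11, lev 3), tau (id 13, lev 3), ups (id 14, lev 3).
Iteration 4: rows with parent_id in {11,13,14} -> gamma (id 15, lev 4).
Iteration 5: no rows with parent_id in {15}; recursion stops.

3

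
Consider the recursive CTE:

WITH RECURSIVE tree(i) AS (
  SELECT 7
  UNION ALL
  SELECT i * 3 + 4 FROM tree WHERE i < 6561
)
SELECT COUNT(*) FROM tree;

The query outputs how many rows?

Base: i=7.
Iteration 1: 7 < 6561 holds -> i = 7 * 3 + 4 = 25.
Iteration 2: 25 < 6561 holds -> i = 25 * 3 + 4 = 79.
Iteration 3: 79 < 6561 holds -> i = 79 * 3 + 4 = 241.
Iteration 4: 241 < 6561 holds -> i = 241 * 3 + 4 = 727.
Iteration 5: 727 < 6561 holds -> i = 727 * 3 + 4 = 2185.
Iteration 6: 2185 < 6561 holds -> i = 2185 * 3 + 4 = 6559.
Iteration 7: 6559 < 6561 holds -> i = 6559 * 3 + 4 = 19681.
Iteration 8: 19681 < 6561 fails; recursion stops.
Total rows emitted: 8.

8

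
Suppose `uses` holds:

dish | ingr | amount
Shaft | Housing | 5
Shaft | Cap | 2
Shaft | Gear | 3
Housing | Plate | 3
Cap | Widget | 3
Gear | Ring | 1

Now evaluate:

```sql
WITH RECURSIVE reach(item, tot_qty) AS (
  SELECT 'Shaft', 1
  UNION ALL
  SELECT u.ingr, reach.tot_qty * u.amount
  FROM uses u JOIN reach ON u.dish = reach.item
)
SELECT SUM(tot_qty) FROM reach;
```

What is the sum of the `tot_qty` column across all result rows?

35

Base: (Shaft, tot_qty=1).
Iteration 1: components of {Shaft} -> Cap = 1*2 = 2, Gear = 1*3 = 3, Housing = 1*5 = 5.
Iteration 2: components of {Cap,Gear,Housing} -> Plate = 5*3 = 15, Ring = 3*1 = 3, Widget = 2*3 = 6.
Iteration 3: no further components; recursion stops.
SUM(tot_qty) = 1 + 5 + 2 + 3 + 15 + 6 + 3 = 35.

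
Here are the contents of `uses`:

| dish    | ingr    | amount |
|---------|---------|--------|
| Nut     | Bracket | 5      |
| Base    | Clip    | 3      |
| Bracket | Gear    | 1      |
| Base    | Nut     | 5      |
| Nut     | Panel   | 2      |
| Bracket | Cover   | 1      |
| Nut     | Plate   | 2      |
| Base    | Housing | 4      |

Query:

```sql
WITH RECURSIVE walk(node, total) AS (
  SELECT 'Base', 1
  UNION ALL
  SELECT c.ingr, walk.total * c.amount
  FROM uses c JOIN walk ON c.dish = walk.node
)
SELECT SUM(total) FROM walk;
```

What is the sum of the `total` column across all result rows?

108

Base: (Base, total=1).
Iteration 1: components of {Base} -> Clip = 1*3 = 3, Housing = 1*4 = 4, Nut = 1*5 = 5.
Iteration 2: components of {Clip,Housing,Nut} -> Bracket = 5*5 = 25, Panel = 5*2 = 10, Plate = 5*2 = 10.
Iteration 3: components of {Bracket,Panel,Plate} -> Cover = 25*1 = 25, Gear = 25*1 = 25.
Iteration 4: no further components; recursion stops.
SUM(total) = 1 + 3 + 4 + 5 + 10 + 25 + 10 + 25 + 25 = 108.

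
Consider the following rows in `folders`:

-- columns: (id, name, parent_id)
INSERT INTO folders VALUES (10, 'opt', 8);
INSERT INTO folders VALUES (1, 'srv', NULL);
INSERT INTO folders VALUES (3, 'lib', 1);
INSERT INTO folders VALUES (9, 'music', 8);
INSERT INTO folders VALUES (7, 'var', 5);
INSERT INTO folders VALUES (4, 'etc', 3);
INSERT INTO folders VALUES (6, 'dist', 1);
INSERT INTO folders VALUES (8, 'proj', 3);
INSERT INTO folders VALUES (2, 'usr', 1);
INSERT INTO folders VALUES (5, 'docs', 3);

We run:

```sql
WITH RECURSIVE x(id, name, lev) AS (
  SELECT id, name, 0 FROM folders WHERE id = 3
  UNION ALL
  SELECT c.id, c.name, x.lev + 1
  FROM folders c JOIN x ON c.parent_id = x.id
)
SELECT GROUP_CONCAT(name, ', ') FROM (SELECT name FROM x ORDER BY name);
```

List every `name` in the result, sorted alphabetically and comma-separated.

docs, etc, lib, music, opt, proj, var

Base: id=3 (lib) at lev 0.
Iteration 1: rows with parent_id in {3} -> etc (id 4, lev 1), docs (id 5, lev 1), proj (id 8, lev 1).
Iteration 2: rows with parent_id in {4,5,8} -> var (id 7, lev 2), music (id 9, lev 2), opt (id 10, lev 2).
Iteration 3: no rows with parent_id in {7,9,10}; recursion stops.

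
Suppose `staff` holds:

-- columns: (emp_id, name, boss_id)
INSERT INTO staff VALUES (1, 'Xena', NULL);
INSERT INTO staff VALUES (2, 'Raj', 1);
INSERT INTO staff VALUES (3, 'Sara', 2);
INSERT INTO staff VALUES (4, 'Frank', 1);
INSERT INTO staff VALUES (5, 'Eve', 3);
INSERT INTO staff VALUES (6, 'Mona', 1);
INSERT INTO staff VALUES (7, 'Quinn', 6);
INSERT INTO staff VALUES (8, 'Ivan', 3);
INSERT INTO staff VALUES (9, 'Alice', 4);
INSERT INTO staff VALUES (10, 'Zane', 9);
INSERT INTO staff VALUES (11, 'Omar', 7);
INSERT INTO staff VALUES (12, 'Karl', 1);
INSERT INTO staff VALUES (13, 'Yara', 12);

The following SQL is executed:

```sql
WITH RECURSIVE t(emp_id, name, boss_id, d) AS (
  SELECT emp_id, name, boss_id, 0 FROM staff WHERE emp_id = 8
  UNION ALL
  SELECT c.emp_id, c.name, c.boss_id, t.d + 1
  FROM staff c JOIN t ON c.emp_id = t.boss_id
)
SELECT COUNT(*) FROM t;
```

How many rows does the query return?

Base: emp_id=8 (Ivan), boss_id=3, d 0.
Iteration 1: join on emp_id=3 -> Sara (id 3, boss_id=2, d 1).
Iteration 2: join on emp_id=2 -> Raj (id 2, boss_id=1, d 2).
Iteration 3: join on emp_id=1 -> Xena (id 1, boss_id=NULL, d 3).
Iteration 4: boss_id is NULL; no match; recursion stops.
Total rows emitted: 4.

4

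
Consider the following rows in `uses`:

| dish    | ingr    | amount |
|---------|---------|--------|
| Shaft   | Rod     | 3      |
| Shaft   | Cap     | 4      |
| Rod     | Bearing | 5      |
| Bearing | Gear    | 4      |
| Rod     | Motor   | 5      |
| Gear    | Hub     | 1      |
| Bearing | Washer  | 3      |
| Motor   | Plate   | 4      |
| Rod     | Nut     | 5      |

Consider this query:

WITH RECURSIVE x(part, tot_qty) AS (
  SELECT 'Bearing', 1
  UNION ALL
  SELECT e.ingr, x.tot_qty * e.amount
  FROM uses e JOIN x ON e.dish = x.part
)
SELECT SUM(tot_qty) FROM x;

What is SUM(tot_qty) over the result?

12

Base: (Bearing, tot_qty=1).
Iteration 1: components of {Bearing} -> Gear = 1*4 = 4, Washer = 1*3 = 3.
Iteration 2: components of {Gear,Washer} -> Hub = 4*1 = 4.
Iteration 3: no further components; recursion stops.
SUM(tot_qty) = 1 + 4 + 3 + 4 = 12.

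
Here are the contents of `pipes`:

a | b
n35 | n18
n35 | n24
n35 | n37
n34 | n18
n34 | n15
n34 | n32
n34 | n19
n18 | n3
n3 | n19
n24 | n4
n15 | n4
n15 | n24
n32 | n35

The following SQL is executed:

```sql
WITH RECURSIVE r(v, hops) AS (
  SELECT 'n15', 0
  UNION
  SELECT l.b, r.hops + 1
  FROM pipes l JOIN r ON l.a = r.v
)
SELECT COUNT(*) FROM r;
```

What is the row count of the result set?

Base: (n15, hops=0).
Iteration 1: edges from {n15} -> (n24, hops=1), (n4, hops=1).
Iteration 2: edges from {n24,n4} -> (n4, hops=2).
Iteration 3: no outgoing edges from {n4}; recursion stops.
Total rows emitted: 4.

4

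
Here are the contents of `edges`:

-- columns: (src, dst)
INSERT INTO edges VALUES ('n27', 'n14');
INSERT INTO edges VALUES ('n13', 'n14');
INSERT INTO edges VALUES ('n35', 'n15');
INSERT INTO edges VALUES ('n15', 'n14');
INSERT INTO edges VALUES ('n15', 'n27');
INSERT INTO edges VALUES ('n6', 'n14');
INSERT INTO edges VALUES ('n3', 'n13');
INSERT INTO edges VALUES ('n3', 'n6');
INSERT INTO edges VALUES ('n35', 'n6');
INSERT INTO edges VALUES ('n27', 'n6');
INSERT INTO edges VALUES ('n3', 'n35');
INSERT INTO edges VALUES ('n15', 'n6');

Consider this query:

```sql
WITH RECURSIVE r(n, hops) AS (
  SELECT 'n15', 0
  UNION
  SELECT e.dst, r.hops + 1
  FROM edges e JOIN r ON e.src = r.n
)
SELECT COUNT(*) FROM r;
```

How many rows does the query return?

Base: (n15, hops=0).
Iteration 1: edges from {n15} -> (n14, hops=1), (n27, hops=1), (n6, hops=1).
Iteration 2: edges from {n14,n27,n6} -> (n14, hops=2), (n6, hops=2). [UNION drops 1 duplicate row(s)]
Iteration 3: edges from {n14,n6} -> (n14, hops=3).
Iteration 4: no outgoing edges from {n14}; recursion stops.
Total rows emitted: 7.

7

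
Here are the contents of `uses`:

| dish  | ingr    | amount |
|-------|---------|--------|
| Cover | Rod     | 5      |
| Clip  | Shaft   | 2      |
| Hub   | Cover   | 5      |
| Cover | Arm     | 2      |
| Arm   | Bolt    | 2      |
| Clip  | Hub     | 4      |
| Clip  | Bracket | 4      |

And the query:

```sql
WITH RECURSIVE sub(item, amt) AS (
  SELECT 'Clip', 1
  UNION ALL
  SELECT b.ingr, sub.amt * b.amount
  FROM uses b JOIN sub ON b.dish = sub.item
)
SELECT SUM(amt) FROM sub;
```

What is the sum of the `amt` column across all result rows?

251

Base: (Clip, amt=1).
Iteration 1: components of {Clip} -> Bracket = 1*4 = 4, Hub = 1*4 = 4, Shaft = 1*2 = 2.
Iteration 2: components of {Bracket,Hub,Shaft} -> Cover = 4*5 = 20.
Iteration 3: components of {Cover} -> Arm = 20*2 = 40, Rod = 20*5 = 100.
Iteration 4: components of {Arm,Rod} -> Bolt = 40*2 = 80.
Iteration 5: no further components; recursion stops.
SUM(amt) = 1 + 4 + 4 + 2 + 20 + 100 + 40 + 80 = 251.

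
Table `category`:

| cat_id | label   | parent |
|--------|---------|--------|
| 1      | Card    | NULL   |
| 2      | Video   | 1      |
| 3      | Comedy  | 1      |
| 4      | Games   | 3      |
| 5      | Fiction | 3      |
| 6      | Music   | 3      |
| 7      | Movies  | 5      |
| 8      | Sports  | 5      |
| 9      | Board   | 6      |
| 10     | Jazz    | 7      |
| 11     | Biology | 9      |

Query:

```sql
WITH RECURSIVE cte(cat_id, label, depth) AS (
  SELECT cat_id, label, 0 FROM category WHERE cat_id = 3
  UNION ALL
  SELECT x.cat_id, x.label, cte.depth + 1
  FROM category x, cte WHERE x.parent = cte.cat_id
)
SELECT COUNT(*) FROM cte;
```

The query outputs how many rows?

Base: cat_id=3 (Comedy) at depth 0.
Iteration 1: rows with parent in {3} -> Games (id 4, depth 1), Fiction (id 5, depth 1), Music (id 6, depth 1).
Iteration 2: rows with parent in {4,5,6} -> Movies (id 7, depth 2), Sports (id 8, depth 2), Board (id 9, depth 2).
Iteration 3: rows with parent in {7,8,9} -> Jazz (id 10, depth 3), Biology (id 11, depth 3).
Iteration 4: no rows with parent in {10,11}; recursion stops.
Total rows emitted: 9.

9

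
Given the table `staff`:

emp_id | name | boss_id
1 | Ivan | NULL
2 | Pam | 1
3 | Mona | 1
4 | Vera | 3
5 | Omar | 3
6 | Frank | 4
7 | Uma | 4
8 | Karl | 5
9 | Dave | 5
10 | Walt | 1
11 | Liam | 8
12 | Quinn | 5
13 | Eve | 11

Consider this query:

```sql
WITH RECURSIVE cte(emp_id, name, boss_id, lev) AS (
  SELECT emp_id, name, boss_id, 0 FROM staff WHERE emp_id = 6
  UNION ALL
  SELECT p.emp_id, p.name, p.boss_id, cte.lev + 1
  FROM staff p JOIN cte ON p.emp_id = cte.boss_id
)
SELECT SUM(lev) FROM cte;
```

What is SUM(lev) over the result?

6

Base: emp_id=6 (Frank), boss_id=4, lev 0.
Iteration 1: join on emp_id=4 -> Vera (id 4, boss_id=3, lev 1).
Iteration 2: join on emp_id=3 -> Mona (id 3, boss_id=1, lev 2).
Iteration 3: join on emp_id=1 -> Ivan (id 1, boss_id=NULL, lev 3).
Iteration 4: boss_id is NULL; no match; recursion stops.
SUM(lev) = 0 + 1 + 2 + 3 = 6.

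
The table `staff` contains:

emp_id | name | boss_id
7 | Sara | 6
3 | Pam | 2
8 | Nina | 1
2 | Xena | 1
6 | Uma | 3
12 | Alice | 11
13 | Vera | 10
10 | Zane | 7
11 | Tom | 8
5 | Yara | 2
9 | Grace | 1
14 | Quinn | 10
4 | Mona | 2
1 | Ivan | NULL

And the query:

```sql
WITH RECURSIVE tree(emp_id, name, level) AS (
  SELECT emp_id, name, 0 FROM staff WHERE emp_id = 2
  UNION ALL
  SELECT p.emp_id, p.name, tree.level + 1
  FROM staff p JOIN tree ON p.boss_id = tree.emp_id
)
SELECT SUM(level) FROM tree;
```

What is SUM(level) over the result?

22

Base: emp_id=2 (Xena) at level 0.
Iteration 1: rows with boss_id in {2} -> Pam (id 3, level 1), Mona (id 4, level 1), Yara (id 5, level 1).
Iteration 2: rows with boss_id in {3,4,5} -> Uma (id 6, level 2).
Iteration 3: rows with boss_id in {6} -> Sara (id 7, level 3).
Iteration 4: rows with boss_id in {7} -> Zane (id 10, level 4).
Iteration 5: rows with boss_id in {10} -> Vera (id 13, level 5), Quinn (id 14, level 5).
Iteration 6: no rows with boss_id in {13,14}; recursion stops.
SUM(level) = 0 + 1 + 1 + 1 + 2 + 3 + 4 + 5 + 5 = 22.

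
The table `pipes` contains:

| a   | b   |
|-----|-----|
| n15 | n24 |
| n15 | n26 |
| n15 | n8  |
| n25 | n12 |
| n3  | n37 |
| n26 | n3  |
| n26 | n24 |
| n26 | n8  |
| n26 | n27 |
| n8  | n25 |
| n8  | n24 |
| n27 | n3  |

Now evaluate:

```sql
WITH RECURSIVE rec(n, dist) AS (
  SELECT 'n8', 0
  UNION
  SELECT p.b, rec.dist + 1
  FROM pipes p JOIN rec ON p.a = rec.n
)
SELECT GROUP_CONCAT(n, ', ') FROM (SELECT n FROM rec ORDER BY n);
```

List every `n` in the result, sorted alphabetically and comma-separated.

Base: (n8, dist=0).
Iteration 1: edges from {n8} -> (n24, dist=1), (n25, dist=1).
Iteration 2: edges from {n24,n25} -> (n12, dist=2).
Iteration 3: no outgoing edges from {n12}; recursion stops.

n12, n24, n25, n8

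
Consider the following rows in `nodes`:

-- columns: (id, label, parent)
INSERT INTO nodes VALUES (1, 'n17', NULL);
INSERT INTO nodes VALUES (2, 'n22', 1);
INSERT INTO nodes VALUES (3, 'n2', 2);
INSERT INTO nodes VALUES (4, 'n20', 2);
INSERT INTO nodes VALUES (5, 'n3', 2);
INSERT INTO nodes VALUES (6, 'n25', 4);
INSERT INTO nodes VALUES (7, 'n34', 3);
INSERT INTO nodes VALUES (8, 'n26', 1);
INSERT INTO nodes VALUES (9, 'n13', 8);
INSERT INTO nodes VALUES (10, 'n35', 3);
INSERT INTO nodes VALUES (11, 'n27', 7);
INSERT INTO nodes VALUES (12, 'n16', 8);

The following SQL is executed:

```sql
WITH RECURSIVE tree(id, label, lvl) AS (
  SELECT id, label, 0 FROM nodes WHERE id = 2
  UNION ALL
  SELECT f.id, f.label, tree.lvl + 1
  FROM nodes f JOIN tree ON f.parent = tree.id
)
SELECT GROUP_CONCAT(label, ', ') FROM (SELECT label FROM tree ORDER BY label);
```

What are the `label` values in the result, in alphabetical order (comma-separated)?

Base: id=2 (n22) at lvl 0.
Iteration 1: rows with parent in {2} -> n2 (id 3, lvl 1), n20 (id 4, lvl 1), n3 (id 5, lvl 1).
Iteration 2: rows with parent in {3,4,5} -> n25 (id 6, lvl 2), n34 (id 7, lvl 2), n35 (id 10, lvl 2).
Iteration 3: rows with parent in {6,7,10} -> n27 (id 11, lvl 3).
Iteration 4: no rows with parent in {11}; recursion stops.

n2, n20, n22, n25, n27, n3, n34, n35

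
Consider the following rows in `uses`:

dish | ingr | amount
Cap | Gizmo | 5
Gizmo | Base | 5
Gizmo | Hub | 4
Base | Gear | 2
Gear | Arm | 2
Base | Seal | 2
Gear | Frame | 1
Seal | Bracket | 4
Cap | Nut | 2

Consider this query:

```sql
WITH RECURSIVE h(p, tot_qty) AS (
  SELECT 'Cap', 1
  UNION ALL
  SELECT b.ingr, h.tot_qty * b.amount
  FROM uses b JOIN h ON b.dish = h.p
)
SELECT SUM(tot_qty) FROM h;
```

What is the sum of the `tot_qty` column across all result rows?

503

Base: (Cap, tot_qty=1).
Iteration 1: components of {Cap} -> Gizmo = 1*5 = 5, Nut = 1*2 = 2.
Iteration 2: components of {Gizmo,Nut} -> Base = 5*5 = 25, Hub = 5*4 = 20.
Iteration 3: components of {Base,Hub} -> Gear = 25*2 = 50, Seal = 25*2 = 50.
Iteration 4: components of {Gear,Seal} -> Arm = 50*2 = 100, Bracket = 50*4 = 200, Frame = 50*1 = 50.
Iteration 5: no further components; recursion stops.
SUM(tot_qty) = 1 + 5 + 2 + 25 + 20 + 50 + 50 + 100 + 50 + 200 = 503.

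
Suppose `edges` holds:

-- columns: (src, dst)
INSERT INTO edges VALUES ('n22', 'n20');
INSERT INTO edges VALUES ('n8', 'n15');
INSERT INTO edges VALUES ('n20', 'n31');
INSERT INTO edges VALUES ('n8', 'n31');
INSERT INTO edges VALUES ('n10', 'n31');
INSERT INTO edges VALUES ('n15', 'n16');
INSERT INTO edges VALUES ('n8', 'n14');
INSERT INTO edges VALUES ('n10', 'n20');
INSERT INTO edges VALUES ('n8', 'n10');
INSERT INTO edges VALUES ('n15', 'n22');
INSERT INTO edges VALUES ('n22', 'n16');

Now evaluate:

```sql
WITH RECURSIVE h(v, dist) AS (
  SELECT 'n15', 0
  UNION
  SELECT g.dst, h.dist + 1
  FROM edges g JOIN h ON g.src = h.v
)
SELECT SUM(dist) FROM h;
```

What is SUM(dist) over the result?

Base: (n15, dist=0).
Iteration 1: edges from {n15} -> (n16, dist=1), (n22, dist=1).
Iteration 2: edges from {n16,n22} -> (n16, dist=2), (n20, dist=2).
Iteration 3: edges from {n16,n20} -> (n31, dist=3).
Iteration 4: no outgoing edges from {n31}; recursion stops.
SUM(dist) = 0 + 1 + 1 + 2 + 2 + 3 = 9.

9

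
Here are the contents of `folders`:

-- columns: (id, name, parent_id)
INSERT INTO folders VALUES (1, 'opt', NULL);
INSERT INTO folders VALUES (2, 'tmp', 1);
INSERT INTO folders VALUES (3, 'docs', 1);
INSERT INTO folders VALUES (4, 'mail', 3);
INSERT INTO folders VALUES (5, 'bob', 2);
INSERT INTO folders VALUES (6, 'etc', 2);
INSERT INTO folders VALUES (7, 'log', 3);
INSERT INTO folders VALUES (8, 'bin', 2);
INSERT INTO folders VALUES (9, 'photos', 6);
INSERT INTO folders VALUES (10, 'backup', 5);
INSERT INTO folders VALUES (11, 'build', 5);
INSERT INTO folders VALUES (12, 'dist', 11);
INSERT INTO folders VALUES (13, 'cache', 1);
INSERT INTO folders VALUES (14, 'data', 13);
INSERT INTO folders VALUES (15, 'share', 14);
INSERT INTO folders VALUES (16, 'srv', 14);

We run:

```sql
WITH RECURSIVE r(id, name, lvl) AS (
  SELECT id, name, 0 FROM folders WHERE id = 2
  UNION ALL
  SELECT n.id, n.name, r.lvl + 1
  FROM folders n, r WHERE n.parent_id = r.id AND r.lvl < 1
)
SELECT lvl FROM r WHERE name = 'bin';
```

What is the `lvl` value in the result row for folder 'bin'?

Base: id=2 (tmp) at lvl 0.
Iteration 1: rows with parent_id in {2} -> bob (id 5, lvl 1), etc (id 6, lvl 1), bin (id 8, lvl 1).
Iteration 2: lvl < 1 fails for all current rows; recursion stops.

1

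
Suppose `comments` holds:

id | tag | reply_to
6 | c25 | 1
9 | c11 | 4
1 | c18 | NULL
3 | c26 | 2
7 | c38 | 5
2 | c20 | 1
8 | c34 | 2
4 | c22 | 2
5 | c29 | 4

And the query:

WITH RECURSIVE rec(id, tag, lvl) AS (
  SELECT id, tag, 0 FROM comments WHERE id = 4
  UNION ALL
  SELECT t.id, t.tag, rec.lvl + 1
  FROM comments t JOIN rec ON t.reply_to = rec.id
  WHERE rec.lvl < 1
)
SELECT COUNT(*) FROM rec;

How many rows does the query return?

3

Base: id=4 (c22) at lvl 0.
Iteration 1: rows with reply_to in {4} -> c29 (id 5, lvl 1), c11 (id 9, lvl 1).
Iteration 2: lvl < 1 fails for all current rows; recursion stops.
Total rows emitted: 3.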